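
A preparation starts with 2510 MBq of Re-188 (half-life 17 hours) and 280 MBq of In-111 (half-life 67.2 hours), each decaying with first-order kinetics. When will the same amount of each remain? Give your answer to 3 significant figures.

72.0 hours

Set 2510·(1/2)^(t/17) = 280·(1/2)^(t/67.2).
Taking log₂: log₂(2510/280) = t·(1/17 − 1/67.2).
log₂(8.9643) = 3.1642; 1/17 − 1/67.2 = 0.043943.
t = 3.1642 / 0.043943 ≈ 72.007 hours.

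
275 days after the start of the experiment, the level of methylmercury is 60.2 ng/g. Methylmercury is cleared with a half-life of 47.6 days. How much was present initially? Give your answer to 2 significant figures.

Number of half-lives elapsed: n = 275/47.6 ≈ 5.7773.
A₀ = A × 2^n = 60.2 × 2^5.7773 = 60.2 × 54.846 ≈ 3301.7 ng/g.

3300 ng/g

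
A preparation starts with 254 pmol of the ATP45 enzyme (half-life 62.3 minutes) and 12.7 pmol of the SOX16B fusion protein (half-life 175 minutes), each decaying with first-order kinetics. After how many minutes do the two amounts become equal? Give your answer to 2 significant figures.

420 minutes

Set 254·(1/2)^(t/62.3) = 12.7·(1/2)^(t/175).
Taking log₂: log₂(254/12.7) = t·(1/62.3 − 1/175).
log₂(20) = 4.3219; 1/62.3 − 1/175 = 0.010337.
t = 4.3219 / 0.010337 ≈ 418.1 minutes.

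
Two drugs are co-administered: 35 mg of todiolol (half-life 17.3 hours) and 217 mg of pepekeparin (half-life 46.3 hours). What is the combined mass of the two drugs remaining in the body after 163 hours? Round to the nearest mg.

todiolol: 35 × (1/2)^(163/17.3) = 35 × (1/2)^9.422 ≈ 0.051024 mg.
pepekeparin: 217 × (1/2)^(163/46.3) = 217 × (1/2)^3.5205 ≈ 18.909 mg.
Total = 0.051024 + 18.909 ≈ 18.96 mg.

19 mg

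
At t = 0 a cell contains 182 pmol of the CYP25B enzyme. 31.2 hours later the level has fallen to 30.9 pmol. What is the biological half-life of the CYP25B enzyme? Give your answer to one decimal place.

A/A₀ = 30.9/182 ≈ 0.16978.
n = log₂(5.89) ≈ 2.5583 half-lives elapsed in 31.2 hours.
t½ = 31.2/2.5583 ≈ 12.196 hours.

12.2 hours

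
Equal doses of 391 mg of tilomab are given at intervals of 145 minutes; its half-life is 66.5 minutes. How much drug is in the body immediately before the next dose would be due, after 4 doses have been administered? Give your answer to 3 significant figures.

The 4 doses were given 580, 435, 290, 145 minutes ago.
Total = 391·(1/2)^(580/66.5) + 391·(1/2)^(435/66.5) + 391·(1/2)^(290/66.5) + 391·(1/2)^(145/66.5)
      = 0.92609 + 4.1979 + 19.029 + 86.257 ≈ 110.41 mg.

110 mg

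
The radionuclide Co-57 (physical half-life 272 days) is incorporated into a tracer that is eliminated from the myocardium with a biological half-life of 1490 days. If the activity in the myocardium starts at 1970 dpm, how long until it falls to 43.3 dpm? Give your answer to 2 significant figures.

1300 days

1/t_eff = 1/t_phys + 1/t_biol = 1/272 + 1/1490 = 0.0043476 per day.
t_eff = 272 × 1490 / (272 + 1490) ≈ 230.01 days.
n = log₂(1970/43.3) ≈ 5.5077; t = 5.5077 × 230.01 ≈ 1266.8 days.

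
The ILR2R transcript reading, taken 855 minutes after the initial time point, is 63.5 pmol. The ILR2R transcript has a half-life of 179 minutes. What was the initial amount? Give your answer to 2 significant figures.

Number of half-lives elapsed: n = 855/179 ≈ 4.7765.
A₀ = A × 2^n = 63.5 × 2^4.7765 = 63.5 × 27.408 ≈ 1740.4 pmol.

1700 pmol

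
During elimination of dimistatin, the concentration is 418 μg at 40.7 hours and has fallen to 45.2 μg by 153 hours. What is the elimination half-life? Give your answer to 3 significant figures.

Over Δt = 153 − 40.7 = 112.3 hours, the level fell by a factor of 418/45.2 ≈ 9.2478.
n = log₂(9.2478) ≈ 3.2091 half-lives, so t½ = 112.3/3.2091 ≈ 34.994 hours.

35.0 hours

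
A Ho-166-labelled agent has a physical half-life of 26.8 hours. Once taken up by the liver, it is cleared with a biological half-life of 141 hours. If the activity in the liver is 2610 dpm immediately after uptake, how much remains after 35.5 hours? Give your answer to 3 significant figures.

1/t_eff = 1/t_phys + 1/t_biol = 1/26.8 + 1/141 = 0.044406 per hour.
t_eff = 26.8 × 141 / (26.8 + 141) ≈ 22.52 hours.
Remaining = 2610 × (1/2)^(35.5/22.52) = 2610 × (1/2)^1.5764 ≈ 875.18 dpm.

875 dpm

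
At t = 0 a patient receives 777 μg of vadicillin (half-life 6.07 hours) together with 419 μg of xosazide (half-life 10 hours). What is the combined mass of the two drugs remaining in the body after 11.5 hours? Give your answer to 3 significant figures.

398 μg

vadicillin: 777 × (1/2)^(11.5/6.07) = 777 × (1/2)^1.8946 ≈ 208.98 μg.
xosazide: 419 × (1/2)^(11.5/10) = 419 × (1/2)^1.15 ≈ 188.81 μg.
Total = 208.98 + 188.81 ≈ 397.79 μg.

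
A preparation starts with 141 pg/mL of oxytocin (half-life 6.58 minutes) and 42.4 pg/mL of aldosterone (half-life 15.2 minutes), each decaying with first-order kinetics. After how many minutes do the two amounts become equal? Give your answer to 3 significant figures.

Set 141·(1/2)^(t/6.58) = 42.4·(1/2)^(t/15.2).
Taking log₂: log₂(141/42.4) = t·(1/6.58 − 1/15.2).
log₂(3.3255) = 1.7336; 1/6.58 − 1/15.2 = 0.086186.
t = 1.7336 / 0.086186 ≈ 20.114 minutes.

20.1 minutes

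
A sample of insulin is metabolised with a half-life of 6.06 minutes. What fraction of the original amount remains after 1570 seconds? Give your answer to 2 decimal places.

0.05

1570 seconds = 26.1667 minutes.
n = 26.1667/6.06 ≈ 4.3179 half-lives.
Fraction remaining = (1/2)^4.3179 ≈ 0.050139.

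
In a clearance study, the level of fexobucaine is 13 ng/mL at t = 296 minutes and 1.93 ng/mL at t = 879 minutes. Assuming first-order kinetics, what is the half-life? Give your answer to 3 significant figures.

Over Δt = 879 − 296 = 583 minutes, the level fell by a factor of 13/1.93 ≈ 6.7358.
n = log₂(6.7358) ≈ 2.7518 half-lives, so t½ = 583/2.7518 ≈ 211.86 minutes.

212 minutes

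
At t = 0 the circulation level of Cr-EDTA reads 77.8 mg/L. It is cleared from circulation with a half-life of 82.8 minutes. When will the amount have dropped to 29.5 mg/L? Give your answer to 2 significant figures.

Fraction remaining = 29.5/77.8 ≈ 0.37918.
n = log₂(77.8/29.5) = ln(2.6373)/ln 2 ≈ 1.3991 half-lives.
t = n × t½ = 1.3991 × 82.8 ≈ 115.84 minutes.

120 minutes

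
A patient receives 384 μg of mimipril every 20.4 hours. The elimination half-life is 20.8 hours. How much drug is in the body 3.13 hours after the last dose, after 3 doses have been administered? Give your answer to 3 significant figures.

The 3 doses were given 43.93, 23.53, 3.13 hours ago.
Total = 384·(1/2)^(43.93/20.8) + 384·(1/2)^(23.53/20.8) + 384·(1/2)^(3.13/20.8)
      = 88.828 + 175.3 + 345.96 ≈ 610.1 μg.

610 μg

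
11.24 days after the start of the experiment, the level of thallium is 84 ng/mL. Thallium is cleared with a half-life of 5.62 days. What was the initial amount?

Number of half-lives elapsed: n = 11.24/5.62 ≈ 2.
A₀ = A × 2^n = 84 × 2^2 = 84 × 4 ≈ 336 ng/mL.

336 ng/mL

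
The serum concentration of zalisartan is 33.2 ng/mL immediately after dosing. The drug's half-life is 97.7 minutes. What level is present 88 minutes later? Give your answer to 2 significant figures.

18 ng/mL

Number of half-lives: n = 88/97.7 ≈ 0.90072.
Remaining = 33.2 × (1/2)^0.90072 = 33.2 × 0.53562 ≈ 17.783 ng/mL.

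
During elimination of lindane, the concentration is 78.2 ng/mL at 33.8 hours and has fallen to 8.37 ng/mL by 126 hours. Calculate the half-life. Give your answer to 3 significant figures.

Over Δt = 126 − 33.8 = 92.2 hours, the level fell by a factor of 78.2/8.37 ≈ 9.3429.
n = log₂(9.3429) ≈ 3.2239 half-lives, so t½ = 92.2/3.2239 ≈ 28.599 hours.

28.6 hours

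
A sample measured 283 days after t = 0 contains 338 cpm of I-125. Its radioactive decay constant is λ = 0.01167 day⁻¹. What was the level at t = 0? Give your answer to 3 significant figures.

9190 cpm

t½ = ln 2 / λ = 0.69315 / 0.01167 ≈ 59.396 days.
Number of half-lives elapsed: n = 283/59.396 ≈ 4.7647.
A₀ = A × 2^n = 338 × 2^4.7647 = 338 × 27.183 ≈ 9188 cpm.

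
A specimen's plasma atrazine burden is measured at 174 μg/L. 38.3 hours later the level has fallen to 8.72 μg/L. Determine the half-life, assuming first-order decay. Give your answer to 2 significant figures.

8.9 hours

A/A₀ = 8.72/174 ≈ 0.050115.
n = log₂(19.954) ≈ 4.3186 half-lives elapsed in 38.3 hours.
t½ = 38.3/4.3186 ≈ 8.8686 hours.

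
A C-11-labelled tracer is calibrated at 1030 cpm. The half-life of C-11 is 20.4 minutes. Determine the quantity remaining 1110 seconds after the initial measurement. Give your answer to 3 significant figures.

549 cpm

Convert the elapsed time: 1110 seconds = 18.5 minutes.
Number of half-lives: n = 18.5/20.4 ≈ 0.90686.
Remaining = 1030 × (1/2)^0.90686 = 1030 × 0.53334 ≈ 549.34 cpm.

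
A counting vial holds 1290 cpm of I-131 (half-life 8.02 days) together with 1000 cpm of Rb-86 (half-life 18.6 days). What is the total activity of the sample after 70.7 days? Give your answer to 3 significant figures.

74.6 cpm

I-131: 1290 × (1/2)^(70.7/8.02) = 1290 × (1/2)^8.8155 ≈ 2.8633 cpm.
Rb-86: 1000 × (1/2)^(70.7/18.6) = 1000 × (1/2)^3.8011 ≈ 71.74 cpm.
Total = 2.8633 + 71.74 ≈ 74.603 cpm.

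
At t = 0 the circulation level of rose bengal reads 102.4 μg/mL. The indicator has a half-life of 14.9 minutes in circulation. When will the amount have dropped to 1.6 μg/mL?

89.4 minutes

1.6/102.4 = 1/64, so 6 half-lives have elapsed.
t = 6 × 14.9 = 89.4 minutes.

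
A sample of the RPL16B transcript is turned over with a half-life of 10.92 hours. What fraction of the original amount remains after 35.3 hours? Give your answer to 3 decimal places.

n = 35.3/10.92 ≈ 3.2326 half-lives.
Fraction remaining = (1/2)^3.2326 ≈ 0.10639.

0.106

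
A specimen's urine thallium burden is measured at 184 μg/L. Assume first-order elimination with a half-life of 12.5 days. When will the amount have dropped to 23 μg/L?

23/184 = 1/8, so 3 half-lives have elapsed.
t = 3 × 12.5 = 37.5 days.

37.5 days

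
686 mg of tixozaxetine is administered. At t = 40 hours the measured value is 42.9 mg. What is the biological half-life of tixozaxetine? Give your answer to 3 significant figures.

A/A₀ = 42.9/686 ≈ 0.062536.
n = log₂(15.991) ≈ 3.9992 half-lives elapsed in 40 hours.
t½ = 40/3.9992 ≈ 10.002 hours.

10.0 hours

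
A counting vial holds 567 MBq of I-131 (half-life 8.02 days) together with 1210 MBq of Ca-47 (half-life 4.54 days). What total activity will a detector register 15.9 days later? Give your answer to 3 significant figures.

I-131: 567 × (1/2)^(15.9/8.02) = 567 × (1/2)^1.9825 ≈ 143.48 MBq.
Ca-47: 1210 × (1/2)^(15.9/4.54) = 1210 × (1/2)^3.5022 ≈ 106.79 MBq.
Total = 143.48 + 106.79 ≈ 250.26 MBq.

250 MBq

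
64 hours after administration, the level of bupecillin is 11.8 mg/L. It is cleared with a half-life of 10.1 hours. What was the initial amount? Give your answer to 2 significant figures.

Number of half-lives elapsed: n = 64/10.1 ≈ 6.3366.
A₀ = A × 2^n = 11.8 × 2^6.3366 = 11.8 × 80.82 ≈ 953.67 mg/L.

950 mg/L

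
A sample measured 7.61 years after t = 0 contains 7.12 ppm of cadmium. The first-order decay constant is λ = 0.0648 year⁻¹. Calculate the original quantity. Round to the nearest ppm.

12 ppm

t½ = ln 2 / λ = 0.69315 / 0.0648 ≈ 10.697 years.
Number of half-lives elapsed: n = 7.61/10.697 ≈ 0.71143.
A₀ = A × 2^n = 7.12 × 2^0.71143 = 7.12 × 1.6374 ≈ 11.659 ppm.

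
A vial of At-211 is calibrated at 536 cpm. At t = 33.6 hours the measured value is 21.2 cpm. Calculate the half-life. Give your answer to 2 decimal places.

A/A₀ = 21.2/536 ≈ 0.039552.
n = log₂(25.283) ≈ 4.6601 half-lives elapsed in 33.6 hours.
t½ = 33.6/4.6601 ≈ 7.2102 hours.

7.21 hours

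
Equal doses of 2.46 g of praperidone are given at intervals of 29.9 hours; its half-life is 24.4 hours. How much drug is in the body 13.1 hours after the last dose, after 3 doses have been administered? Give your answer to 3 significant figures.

2.73 g

The 3 doses were given 72.9, 43, 13.1 hours ago.
Total = 2.46·(1/2)^(72.9/24.4) + 2.46·(1/2)^(43/24.4) + 2.46·(1/2)^(13.1/24.4)
      = 0.31013 + 0.72516 + 1.6956 ≈ 2.7309 g.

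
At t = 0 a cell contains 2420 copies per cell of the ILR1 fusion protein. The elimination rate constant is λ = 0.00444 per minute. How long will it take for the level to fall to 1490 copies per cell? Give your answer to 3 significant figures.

109 minutes

t½ = ln 2 / λ = 0.69315 / 0.00444 ≈ 156.11 minutes.
Fraction remaining = 1490/2420 ≈ 0.6157.
n = log₂(2420/1490) = ln(1.6242)/ln 2 ≈ 0.69969 half-lives.
t = n × t½ = 0.69969 × 156.11 ≈ 109.23 minutes.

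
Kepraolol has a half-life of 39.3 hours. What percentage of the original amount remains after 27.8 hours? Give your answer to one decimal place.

n = 27.8/39.3 ≈ 0.70738 half-lives.
Fraction remaining = (1/2)^0.70738 ≈ 0.61243, i.e. 61.243%.

61.2%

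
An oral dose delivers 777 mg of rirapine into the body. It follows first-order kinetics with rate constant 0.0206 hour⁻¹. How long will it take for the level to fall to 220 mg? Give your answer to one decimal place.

61.3 hours

t½ = ln 2 / k = 0.69315 / 0.0206 ≈ 33.648 hours.
Fraction remaining = 220/777 ≈ 0.28314.
n = log₂(777/220) = ln(3.5318)/ln 2 ≈ 1.8204 half-lives.
t = n × t½ = 1.8204 × 33.648 ≈ 61.253 hours.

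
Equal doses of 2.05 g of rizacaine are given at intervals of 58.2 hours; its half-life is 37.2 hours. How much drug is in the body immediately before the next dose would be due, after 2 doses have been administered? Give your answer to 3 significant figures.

0.927 g

The 2 doses were given 116.4, 58.2 hours ago.
Total = 2.05·(1/2)^(116.4/37.2) + 2.05·(1/2)^(58.2/37.2)
      = 0.23433 + 0.69309 ≈ 0.92741 g.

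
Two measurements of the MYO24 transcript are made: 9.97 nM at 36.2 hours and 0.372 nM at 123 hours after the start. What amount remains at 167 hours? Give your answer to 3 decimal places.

0.070 nM

Over Δt = 123 − 36.2 = 86.8 hours, the level fell by a factor of 9.97/0.372 ≈ 26.801.
n = log₂(26.801) ≈ 4.7442 half-lives, so t½ = 86.8/4.7442 ≈ 18.296 hours.
From t = 123 to t = 167: 0.372 × (1/2)^((167−123)/18.296) ≈ 0.070242 nM.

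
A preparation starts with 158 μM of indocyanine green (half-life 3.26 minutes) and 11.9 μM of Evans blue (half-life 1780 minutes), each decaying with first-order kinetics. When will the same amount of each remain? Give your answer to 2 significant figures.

Set 158·(1/2)^(t/3.26) = 11.9·(1/2)^(t/1780).
Taking log₂: log₂(158/11.9) = t·(1/3.26 − 1/1780).
log₂(13.277) = 3.7309; 1/3.26 − 1/1780 = 0.30619.
t = 3.7309 / 0.30619 ≈ 12.185 minutes.

12 minutes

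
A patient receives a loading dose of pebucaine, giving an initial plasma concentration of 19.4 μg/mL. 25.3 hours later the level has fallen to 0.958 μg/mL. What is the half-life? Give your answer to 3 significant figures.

5.83 hours

A/A₀ = 0.958/19.4 ≈ 0.049381.
n = log₂(20.251) ≈ 4.3399 half-lives elapsed in 25.3 hours.
t½ = 25.3/4.3399 ≈ 5.8296 hours.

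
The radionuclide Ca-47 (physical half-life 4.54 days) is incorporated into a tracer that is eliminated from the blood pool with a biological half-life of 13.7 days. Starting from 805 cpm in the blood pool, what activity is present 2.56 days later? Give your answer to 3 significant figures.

1/t_eff = 1/t_phys + 1/t_biol = 1/4.54 + 1/13.7 = 0.29326 per day.
t_eff = 4.54 × 13.7 / (4.54 + 13.7) ≈ 3.41 days.
Remaining = 805 × (1/2)^(2.56/3.41) = 805 × (1/2)^0.75074 ≈ 478.41 cpm.

478 cpm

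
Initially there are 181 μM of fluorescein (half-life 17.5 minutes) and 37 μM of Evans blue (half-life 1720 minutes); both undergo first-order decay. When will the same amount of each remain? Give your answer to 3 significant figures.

40.5 minutes

Set 181·(1/2)^(t/17.5) = 37·(1/2)^(t/1720).
Taking log₂: log₂(181/37) = t·(1/17.5 − 1/1720).
log₂(4.8919) = 2.2904; 1/17.5 − 1/1720 = 0.056561.
t = 2.2904 / 0.056561 ≈ 40.494 minutes.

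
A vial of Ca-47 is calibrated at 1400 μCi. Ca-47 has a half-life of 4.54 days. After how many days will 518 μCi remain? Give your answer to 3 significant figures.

6.51 days

Fraction remaining = 518/1400 ≈ 0.37.
n = log₂(1400/518) = ln(2.7027)/ln 2 ≈ 1.4344 half-lives.
t = n × t½ = 1.4344 × 4.54 ≈ 6.5122 days.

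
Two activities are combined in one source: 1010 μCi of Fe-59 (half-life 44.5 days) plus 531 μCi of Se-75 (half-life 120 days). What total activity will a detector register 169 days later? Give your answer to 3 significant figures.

Fe-59: 1010 × (1/2)^(169/44.5) = 1010 × (1/2)^3.7978 ≈ 72.625 μCi.
Se-75: 531 × (1/2)^(169/120) = 531 × (1/2)^1.4083 ≈ 200.05 μCi.
Total = 72.625 + 200.05 ≈ 272.68 μCi.

273 μCi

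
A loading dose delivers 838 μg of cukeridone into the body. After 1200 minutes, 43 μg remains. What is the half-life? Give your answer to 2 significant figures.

280 minutes

A/A₀ = 43/838 ≈ 0.051313.
n = log₂(19.488) ≈ 4.2845 half-lives elapsed in 1200 minutes.
t½ = 1200/4.2845 ≈ 280.08 minutes.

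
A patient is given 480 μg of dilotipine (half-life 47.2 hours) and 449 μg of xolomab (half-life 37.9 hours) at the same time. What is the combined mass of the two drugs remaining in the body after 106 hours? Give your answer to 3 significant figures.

166 μg

dilotipine: 480 × (1/2)^(106/47.2) = 480 × (1/2)^2.2458 ≈ 101.2 μg.
xolomab: 449 × (1/2)^(106/37.9) = 449 × (1/2)^2.7968 ≈ 64.612 μg.
Total = 101.2 + 64.612 ≈ 165.82 μg.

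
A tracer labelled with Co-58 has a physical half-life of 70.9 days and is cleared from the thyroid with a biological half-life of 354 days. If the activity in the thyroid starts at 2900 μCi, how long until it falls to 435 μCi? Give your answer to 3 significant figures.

162 days

1/t_eff = 1/t_phys + 1/t_biol = 1/70.9 + 1/354 = 0.016929 per day.
t_eff = 70.9 × 354 / (70.9 + 354) ≈ 59.069 days.
n = log₂(2900/435) ≈ 2.737; t = 2.737 × 59.069 ≈ 161.67 days.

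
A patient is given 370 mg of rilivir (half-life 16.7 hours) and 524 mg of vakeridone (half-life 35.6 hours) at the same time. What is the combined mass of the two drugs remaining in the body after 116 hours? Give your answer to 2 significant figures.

58 mg

rilivir: 370 × (1/2)^(116/16.7) = 370 × (1/2)^6.9461 ≈ 3.0006 mg.
vakeridone: 524 × (1/2)^(116/35.6) = 524 × (1/2)^3.2584 ≈ 54.758 mg.
Total = 3.0006 + 54.758 ≈ 57.759 mg.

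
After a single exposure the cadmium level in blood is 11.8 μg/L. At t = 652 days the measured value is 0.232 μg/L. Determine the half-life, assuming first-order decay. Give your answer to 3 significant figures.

115 days

A/A₀ = 0.232/11.8 ≈ 0.019661.
n = log₂(50.862) ≈ 5.6685 half-lives elapsed in 652 days.
t½ = 652/5.6685 ≈ 115.02 days.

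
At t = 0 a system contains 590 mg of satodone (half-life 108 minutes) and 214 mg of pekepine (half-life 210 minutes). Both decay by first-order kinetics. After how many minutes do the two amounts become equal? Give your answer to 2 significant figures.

Set 590·(1/2)^(t/108) = 214·(1/2)^(t/210).
Taking log₂: log₂(590/214) = t·(1/108 − 1/210).
log₂(2.757) = 1.4631; 1/108 − 1/210 = 0.0044974.
t = 1.4631 / 0.0044974 ≈ 325.33 minutes.

330 minutes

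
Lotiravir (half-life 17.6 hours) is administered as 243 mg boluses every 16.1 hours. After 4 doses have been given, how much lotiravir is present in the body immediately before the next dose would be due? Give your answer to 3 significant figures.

253 mg

The 4 doses were given 64.4, 48.3, 32.2, 16.1 hours ago.
Total = 243·(1/2)^(64.4/17.6) + 243·(1/2)^(48.3/17.6) + 243·(1/2)^(32.2/17.6) + 243·(1/2)^(16.1/17.6)
      = 19.236 + 36.265 + 68.369 + 128.89 ≈ 252.76 mg.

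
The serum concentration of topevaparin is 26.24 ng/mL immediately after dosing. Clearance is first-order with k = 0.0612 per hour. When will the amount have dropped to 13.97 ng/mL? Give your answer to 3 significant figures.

10.3 hours

t½ = ln 2 / k = 0.69315 / 0.0612 ≈ 11.326 hours.
Fraction remaining = 13.97/26.24 ≈ 0.53239.
n = log₂(26.24/13.97) = ln(1.8783)/ln 2 ≈ 0.90944 half-lives.
t = n × t½ = 0.90944 × 11.326 ≈ 10.3 hours.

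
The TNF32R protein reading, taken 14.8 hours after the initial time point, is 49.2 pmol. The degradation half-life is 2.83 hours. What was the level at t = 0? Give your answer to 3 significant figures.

1850 pmol

Number of half-lives elapsed: n = 14.8/2.83 ≈ 5.2297.
A₀ = A × 2^n = 49.2 × 2^5.2297 = 49.2 × 37.522 ≈ 1846.1 pmol.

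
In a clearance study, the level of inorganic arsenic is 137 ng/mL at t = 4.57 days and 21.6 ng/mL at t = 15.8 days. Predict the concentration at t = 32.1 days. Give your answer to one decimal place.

Over Δt = 15.8 − 4.57 = 11.23 days, the level fell by a factor of 137/21.6 ≈ 6.3426.
n = log₂(6.3426) ≈ 2.6651 half-lives, so t½ = 11.23/2.6651 ≈ 4.2138 days.
From t = 15.8 to t = 32.1: 21.6 × (1/2)^((32.1−15.8)/4.2138) ≈ 1.4791 ng/mL.

1.5 ng/mL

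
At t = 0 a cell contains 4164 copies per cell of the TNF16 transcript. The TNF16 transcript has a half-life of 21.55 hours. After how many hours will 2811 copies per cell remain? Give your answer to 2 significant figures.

Fraction remaining = 2811/4164 ≈ 0.67507.
n = log₂(4164/2811) = ln(1.4813)/ln 2 ≈ 0.56689 half-lives.
t = n × t½ = 0.56689 × 21.55 ≈ 12.216 hours.

12 hours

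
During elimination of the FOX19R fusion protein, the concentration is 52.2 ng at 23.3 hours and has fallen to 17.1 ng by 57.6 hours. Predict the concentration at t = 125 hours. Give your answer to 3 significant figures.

1.91 ng

Over Δt = 57.6 − 23.3 = 34.3 hours, the level fell by a factor of 52.2/17.1 ≈ 3.0526.
n = log₂(3.0526) ≈ 1.6101 half-lives, so t½ = 34.3/1.6101 ≈ 21.304 hours.
From t = 57.6 to t = 125: 17.1 × (1/2)^((125−57.6)/21.304) ≈ 1.9081 ng.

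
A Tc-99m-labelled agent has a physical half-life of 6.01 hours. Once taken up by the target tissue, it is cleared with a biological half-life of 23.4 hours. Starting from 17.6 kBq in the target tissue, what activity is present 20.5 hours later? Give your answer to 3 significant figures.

0.902 kBq

1/t_eff = 1/t_phys + 1/t_biol = 1/6.01 + 1/23.4 = 0.20912 per hour.
t_eff = 6.01 × 23.4 / (6.01 + 23.4) ≈ 4.7818 hours.
Remaining = 17.6 × (1/2)^(20.5/4.7818) = 17.6 × (1/2)^4.2871 ≈ 0.90153 kBq.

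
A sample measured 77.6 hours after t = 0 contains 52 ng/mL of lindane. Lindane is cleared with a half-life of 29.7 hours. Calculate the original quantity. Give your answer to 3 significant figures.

Number of half-lives elapsed: n = 77.6/29.7 ≈ 2.6128.
A₀ = A × 2^n = 52 × 2^2.6128 = 52 × 6.1169 ≈ 318.08 ng/mL.

318 ng/mL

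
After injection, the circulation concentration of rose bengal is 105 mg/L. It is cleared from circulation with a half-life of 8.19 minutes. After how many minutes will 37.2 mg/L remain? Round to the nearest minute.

12 minutes

Fraction remaining = 37.2/105 ≈ 0.35429.
n = log₂(105/37.2) = ln(2.8226)/ln 2 ≈ 1.497 half-lives.
t = n × t½ = 1.497 × 8.19 ≈ 12.261 minutes.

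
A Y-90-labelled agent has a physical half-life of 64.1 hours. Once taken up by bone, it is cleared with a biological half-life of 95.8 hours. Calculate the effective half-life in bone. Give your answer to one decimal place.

1/t_eff = 1/t_phys + 1/t_biol = 1/64.1 + 1/95.8 = 0.026039 per hour.
t_eff = 64.1 × 95.8 / (64.1 + 95.8) ≈ 38.404 hours.

38.4 hours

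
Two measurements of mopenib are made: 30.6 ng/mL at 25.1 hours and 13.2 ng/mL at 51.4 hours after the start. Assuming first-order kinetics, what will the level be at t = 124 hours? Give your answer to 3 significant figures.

1.30 ng/mL

Over Δt = 51.4 − 25.1 = 26.3 hours, the level fell by a factor of 30.6/13.2 ≈ 2.3182.
n = log₂(2.3182) ≈ 1.213 half-lives, so t½ = 26.3/1.213 ≈ 21.682 hours.
From t = 51.4 to t = 124: 13.2 × (1/2)^((124−51.4)/21.682) ≈ 1.296 ng/mL.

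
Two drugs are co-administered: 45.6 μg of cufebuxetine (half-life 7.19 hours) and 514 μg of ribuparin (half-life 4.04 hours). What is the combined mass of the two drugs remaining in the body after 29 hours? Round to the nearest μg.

6 μg

cufebuxetine: 45.6 × (1/2)^(29/7.19) = 45.6 × (1/2)^4.0334 ≈ 2.7848 μg.
ribuparin: 514 × (1/2)^(29/4.04) = 514 × (1/2)^7.1782 ≈ 3.549 μg.
Total = 2.7848 + 3.549 ≈ 6.3338 μg.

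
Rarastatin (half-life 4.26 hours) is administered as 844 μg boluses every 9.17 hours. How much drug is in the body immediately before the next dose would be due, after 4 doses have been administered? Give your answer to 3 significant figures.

The 4 doses were given 36.68, 27.51, 18.34, 9.17 hours ago.
Total = 844·(1/2)^(36.68/4.26) + 844·(1/2)^(27.51/4.26) + 844·(1/2)^(18.34/4.26) + 844·(1/2)^(9.17/4.26)
      = 2.1596 + 9.6021 + 42.693 + 189.82 ≈ 244.28 μg.

244 μg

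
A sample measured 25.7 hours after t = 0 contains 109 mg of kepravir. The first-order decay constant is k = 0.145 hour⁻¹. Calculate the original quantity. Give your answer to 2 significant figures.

4500 mg

t½ = ln 2 / k = 0.69315 / 0.145 ≈ 4.7803 hours.
Number of half-lives elapsed: n = 25.7/4.7803 ≈ 5.3762.
A₀ = A × 2^n = 109 × 2^5.3762 = 109 × 41.533 ≈ 4527.2 mg.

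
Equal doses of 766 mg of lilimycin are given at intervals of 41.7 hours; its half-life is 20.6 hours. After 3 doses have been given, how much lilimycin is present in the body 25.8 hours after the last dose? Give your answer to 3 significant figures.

420 mg

The 3 doses were given 109.2, 67.5, 25.8 hours ago.
Total = 766·(1/2)^(109.2/20.6) + 766·(1/2)^(67.5/20.6) + 766·(1/2)^(25.8/20.6)
      = 19.43 + 79.039 + 321.52 ≈ 419.99 mg.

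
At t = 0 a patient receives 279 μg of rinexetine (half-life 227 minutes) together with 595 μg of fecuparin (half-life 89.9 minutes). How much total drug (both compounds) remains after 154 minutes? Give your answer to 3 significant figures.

rinexetine: 279 × (1/2)^(154/227) = 279 × (1/2)^0.67841 ≈ 174.33 μg.
fecuparin: 595 × (1/2)^(154/89.9) = 595 × (1/2)^1.713 ≈ 181.49 μg.
Total = 174.33 + 181.49 ≈ 355.82 μg.

356 μg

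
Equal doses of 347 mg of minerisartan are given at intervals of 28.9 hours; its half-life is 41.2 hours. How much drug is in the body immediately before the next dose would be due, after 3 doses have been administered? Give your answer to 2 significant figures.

The 3 doses were given 86.7, 57.8, 28.9 hours ago.
Total = 347·(1/2)^(86.7/41.2) + 347·(1/2)^(57.8/41.2) + 347·(1/2)^(28.9/41.2)
      = 80.696 + 131.22 + 213.39 ≈ 425.31 mg.

430 mg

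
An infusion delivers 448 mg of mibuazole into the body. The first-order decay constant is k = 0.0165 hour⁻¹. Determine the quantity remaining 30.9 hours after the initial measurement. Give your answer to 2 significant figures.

t½ = ln 2 / k = 0.69315 / 0.0165 ≈ 42.009 hours.
Number of half-lives: n = 30.9/42.009 ≈ 0.73556.
Remaining = 448 × (1/2)^0.73556 = 448 × 0.60059 ≈ 269.06 mg.

270 mg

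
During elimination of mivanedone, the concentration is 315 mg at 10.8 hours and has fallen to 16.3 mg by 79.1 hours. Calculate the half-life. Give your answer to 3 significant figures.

Over Δt = 79.1 − 10.8 = 68.3 hours, the level fell by a factor of 315/16.3 ≈ 19.325.
n = log₂(19.325) ≈ 4.2724 half-lives, so t½ = 68.3/4.2724 ≈ 15.986 hours.

16.0 hours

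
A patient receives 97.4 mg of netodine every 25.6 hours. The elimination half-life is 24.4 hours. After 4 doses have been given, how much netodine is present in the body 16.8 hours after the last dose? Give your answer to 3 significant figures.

The 4 doses were given 93.6, 68, 42.4, 16.8 hours ago.
Total = 97.4·(1/2)^(93.6/24.4) + 97.4·(1/2)^(68/24.4) + 97.4·(1/2)^(42.4/24.4) + 97.4·(1/2)^(16.8/24.4)
      = 6.8201 + 14.113 + 29.205 + 60.436 ≈ 110.57 mg.

111 mg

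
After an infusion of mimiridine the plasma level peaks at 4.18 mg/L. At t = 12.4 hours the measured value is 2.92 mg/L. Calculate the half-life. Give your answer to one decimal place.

A/A₀ = 2.92/4.18 ≈ 0.69856.
n = log₂(1.4315) ≈ 0.51753 half-lives elapsed in 12.4 hours.
t½ = 12.4/0.51753 ≈ 23.96 hours.

24.0 hours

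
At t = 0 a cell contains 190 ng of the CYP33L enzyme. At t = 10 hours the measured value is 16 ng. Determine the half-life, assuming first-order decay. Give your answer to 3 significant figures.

A/A₀ = 16/190 ≈ 0.084211.
n = log₂(11.875) ≈ 3.5699 half-lives elapsed in 10 hours.
t½ = 10/3.5699 ≈ 2.8012 hours.

2.80 hours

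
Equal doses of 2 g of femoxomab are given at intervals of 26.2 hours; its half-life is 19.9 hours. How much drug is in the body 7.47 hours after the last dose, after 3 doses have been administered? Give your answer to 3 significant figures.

The 3 doses were given 59.87, 33.67, 7.47 hours ago.
Total = 2·(1/2)^(59.87/19.9) + 2·(1/2)^(33.67/19.9) + 2·(1/2)^(7.47/19.9)
      = 0.24852 + 0.61901 + 1.5418 ≈ 2.4093 g.

2.41 g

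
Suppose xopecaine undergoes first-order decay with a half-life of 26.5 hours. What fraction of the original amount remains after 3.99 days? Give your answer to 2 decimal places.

0.08

3.99 days = 95.76 hours.
n = 95.76/26.5 ≈ 3.6136 half-lives.
Fraction remaining = (1/2)^3.6136 ≈ 0.081696.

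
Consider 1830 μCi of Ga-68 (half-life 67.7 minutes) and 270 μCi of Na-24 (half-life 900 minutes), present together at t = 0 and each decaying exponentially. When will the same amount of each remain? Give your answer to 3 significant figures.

202 minutes

Set 1830·(1/2)^(t/67.7) = 270·(1/2)^(t/900).
Taking log₂: log₂(1830/270) = t·(1/67.7 − 1/900).
log₂(6.7778) = 2.7608; 1/67.7 − 1/900 = 0.01366.
t = 2.7608 / 0.01366 ≈ 202.11 minutes.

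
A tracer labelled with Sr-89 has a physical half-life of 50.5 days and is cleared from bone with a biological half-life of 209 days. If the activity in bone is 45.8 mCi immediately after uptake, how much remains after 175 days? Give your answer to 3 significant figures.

1/t_eff = 1/t_phys + 1/t_biol = 1/50.5 + 1/209 = 0.024587 per day.
t_eff = 50.5 × 209 / (50.5 + 209) ≈ 40.672 days.
Remaining = 45.8 × (1/2)^(175/40.672) = 45.8 × (1/2)^4.3027 ≈ 2.3208 mCi.

2.32 mCi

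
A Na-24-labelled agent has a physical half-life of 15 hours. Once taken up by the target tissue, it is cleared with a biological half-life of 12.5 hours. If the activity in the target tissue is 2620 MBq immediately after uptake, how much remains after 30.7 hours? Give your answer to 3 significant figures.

116 MBq

1/t_eff = 1/t_phys + 1/t_biol = 1/15 + 1/12.5 = 0.14667 per hour.
t_eff = 15 × 12.5 / (15 + 12.5) ≈ 6.8182 hours.
Remaining = 2620 × (1/2)^(30.7/6.8182) = 2620 × (1/2)^4.5027 ≈ 115.57 MBq.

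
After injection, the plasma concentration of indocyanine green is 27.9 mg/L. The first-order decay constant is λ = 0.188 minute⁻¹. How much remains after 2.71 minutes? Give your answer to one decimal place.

t½ = ln 2 / λ = 0.69315 / 0.188 ≈ 3.687 minutes.
Number of half-lives: n = 2.71/3.687 ≈ 0.73502.
Remaining = 27.9 × (1/2)^0.73502 = 27.9 × 0.60081 ≈ 16.763 mg/L.

16.8 mg/L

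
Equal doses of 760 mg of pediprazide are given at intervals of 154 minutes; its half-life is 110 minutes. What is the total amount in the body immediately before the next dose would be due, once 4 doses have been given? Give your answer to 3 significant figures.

The 4 doses were given 616, 462, 308, 154 minutes ago.
Total = 760·(1/2)^(616/110) + 760·(1/2)^(462/110) + 760·(1/2)^(308/110) + 760·(1/2)^(154/110)
      = 15.669 + 41.351 + 109.13 + 287.99 ≈ 454.13 mg.

454 mg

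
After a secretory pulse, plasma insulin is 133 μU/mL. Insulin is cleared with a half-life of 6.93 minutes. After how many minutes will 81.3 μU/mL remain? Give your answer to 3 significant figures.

Fraction remaining = 81.3/133 ≈ 0.61128.
n = log₂(133/81.3) = ln(1.6359)/ln 2 ≈ 0.7101 half-lives.
t = n × t½ = 0.7101 × 6.93 ≈ 4.921 minutes.

4.92 minutes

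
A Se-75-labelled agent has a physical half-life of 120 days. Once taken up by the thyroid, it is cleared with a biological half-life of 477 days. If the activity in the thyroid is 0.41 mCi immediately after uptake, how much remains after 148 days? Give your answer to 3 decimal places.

1/t_eff = 1/t_phys + 1/t_biol = 1/120 + 1/477 = 0.01043 per day.
t_eff = 120 × 477 / (120 + 477) ≈ 95.879 days.
Remaining = 0.41 × (1/2)^(148/95.879) = 0.41 × (1/2)^1.5436 ≈ 0.14064 mCi.

0.141 mCi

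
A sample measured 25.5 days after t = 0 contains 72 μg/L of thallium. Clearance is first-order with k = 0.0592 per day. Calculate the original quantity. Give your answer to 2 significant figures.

t½ = ln 2 / k = 0.69315 / 0.0592 ≈ 11.709 days.
Number of half-lives elapsed: n = 25.5/11.709 ≈ 2.1779.
A₀ = A × 2^n = 72 × 2^2.1779 = 72 × 4.5249 ≈ 325.79 μg/L.

330 μg/L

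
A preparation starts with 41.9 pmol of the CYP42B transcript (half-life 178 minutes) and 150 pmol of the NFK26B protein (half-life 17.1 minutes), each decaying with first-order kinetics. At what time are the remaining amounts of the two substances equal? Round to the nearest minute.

35 minutes

Set 41.9·(1/2)^(t/178) = 150·(1/2)^(t/17.1).
Taking log₂: log₂(41.9/150) = t·(1/178 − 1/17.1).
log₂(0.27933) = -1.8399; 1/178 − 1/17.1 = -0.052862.
t = -1.8399 / -0.052862 ≈ 34.807 minutes.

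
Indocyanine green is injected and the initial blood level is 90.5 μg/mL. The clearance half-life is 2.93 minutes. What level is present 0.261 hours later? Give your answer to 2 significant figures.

2.2 μg/mL

Convert the elapsed time: 0.261 hours = 15.66 minutes.
Number of half-lives: n = 15.66/2.93 ≈ 5.3447.
Remaining = 90.5 × (1/2)^5.3447 = 90.5 × 0.024608 ≈ 2.2271 μg/mL.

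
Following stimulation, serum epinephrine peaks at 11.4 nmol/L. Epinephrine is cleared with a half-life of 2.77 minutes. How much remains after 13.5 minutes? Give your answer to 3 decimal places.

Number of half-lives: n = 13.5/2.77 ≈ 4.8736.
Remaining = 11.4 × (1/2)^4.8736 = 11.4 × 0.03411 ≈ 0.38886 nmol/L.

0.389 nmol/L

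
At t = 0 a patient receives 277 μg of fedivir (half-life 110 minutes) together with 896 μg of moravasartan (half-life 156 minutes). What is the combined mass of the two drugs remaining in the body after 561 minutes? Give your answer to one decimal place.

fedivir: 277 × (1/2)^(561/110) = 277 × (1/2)^5.1 ≈ 8.0766 μg.
moravasartan: 896 × (1/2)^(561/156) = 896 × (1/2)^3.5962 ≈ 74.09 μg.
Total = 8.0766 + 74.09 ≈ 82.166 μg.

82.2 μg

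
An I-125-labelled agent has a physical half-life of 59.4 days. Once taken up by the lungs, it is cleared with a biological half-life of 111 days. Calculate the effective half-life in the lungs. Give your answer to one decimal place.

1/t_eff = 1/t_phys + 1/t_biol = 1/59.4 + 1/111 = 0.025844 per day.
t_eff = 59.4 × 111 / (59.4 + 111) ≈ 38.694 days.

38.7 days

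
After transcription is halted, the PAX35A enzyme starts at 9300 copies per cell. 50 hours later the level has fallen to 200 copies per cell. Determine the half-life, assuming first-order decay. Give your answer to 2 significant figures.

A/A₀ = 200/9300 ≈ 0.021505.
n = log₂(46.5) ≈ 5.5392 half-lives elapsed in 50 hours.
t½ = 50/5.5392 ≈ 9.0266 hours.

9.0 hours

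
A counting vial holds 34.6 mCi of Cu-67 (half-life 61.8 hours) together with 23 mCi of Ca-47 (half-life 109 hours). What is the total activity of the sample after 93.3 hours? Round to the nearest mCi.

25 mCi

Cu-67: 34.6 × (1/2)^(93.3/61.8) = 34.6 × (1/2)^1.5097 ≈ 12.151 mCi.
Ca-47: 23 × (1/2)^(93.3/109) = 23 × (1/2)^0.85596 ≈ 12.707 mCi.
Total = 12.151 + 12.707 ≈ 24.858 mCi.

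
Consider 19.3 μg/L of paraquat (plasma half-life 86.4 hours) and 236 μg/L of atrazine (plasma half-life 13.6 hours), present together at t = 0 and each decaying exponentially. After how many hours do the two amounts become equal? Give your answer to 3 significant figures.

Set 19.3·(1/2)^(t/86.4) = 236·(1/2)^(t/13.6).
Taking log₂: log₂(19.3/236) = t·(1/86.4 − 1/13.6).
log₂(0.08178) = -3.6121; 1/86.4 − 1/13.6 = -0.061955.
t = -3.6121 / -0.061955 ≈ 58.302 hours.

58.3 hours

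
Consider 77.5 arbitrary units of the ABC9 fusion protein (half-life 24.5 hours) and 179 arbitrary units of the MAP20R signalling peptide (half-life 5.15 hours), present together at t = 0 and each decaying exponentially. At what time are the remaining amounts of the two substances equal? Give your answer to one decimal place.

7.9 hours

Set 77.5·(1/2)^(t/24.5) = 179·(1/2)^(t/5.15).
Taking log₂: log₂(77.5/179) = t·(1/24.5 − 1/5.15).
log₂(0.43296) = -1.2077; 1/24.5 − 1/5.15 = -0.15336.
t = -1.2077 / -0.15336 ≈ 7.875 hours.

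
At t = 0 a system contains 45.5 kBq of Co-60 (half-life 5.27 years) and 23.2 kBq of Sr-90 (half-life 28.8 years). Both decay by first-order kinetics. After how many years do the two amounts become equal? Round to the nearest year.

6 years

Set 45.5·(1/2)^(t/5.27) = 23.2·(1/2)^(t/28.8).
Taking log₂: log₂(45.5/23.2) = t·(1/5.27 − 1/28.8).
log₂(1.9612) = 0.97174; 1/5.27 − 1/28.8 = 0.15503.
t = 0.97174 / 0.15503 ≈ 6.268 years.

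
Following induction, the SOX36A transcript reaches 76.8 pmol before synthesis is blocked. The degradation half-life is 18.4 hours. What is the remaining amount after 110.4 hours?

Elapsed time is 6 half-lives (110.4/18.4).
Each half-life halves the amount: 76.8 × (1/2)^6 = 76.8/64 = 1.2 pmol.

1.2 pmol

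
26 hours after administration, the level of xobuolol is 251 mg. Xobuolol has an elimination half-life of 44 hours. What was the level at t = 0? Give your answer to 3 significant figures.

Number of half-lives elapsed: n = 26/44 ≈ 0.59091.
A₀ = A × 2^n = 251 × 2^0.59091 = 251 × 1.5062 ≈ 378.06 mg.

378 mg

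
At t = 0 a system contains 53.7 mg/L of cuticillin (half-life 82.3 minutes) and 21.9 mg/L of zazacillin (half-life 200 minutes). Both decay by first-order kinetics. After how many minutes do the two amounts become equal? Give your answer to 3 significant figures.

Set 53.7·(1/2)^(t/82.3) = 21.9·(1/2)^(t/200).
Taking log₂: log₂(53.7/21.9) = t·(1/82.3 − 1/200).
log₂(2.4521) = 1.294; 1/82.3 − 1/200 = 0.0071507.
t = 1.294 / 0.0071507 ≈ 180.96 minutes.

181 minutes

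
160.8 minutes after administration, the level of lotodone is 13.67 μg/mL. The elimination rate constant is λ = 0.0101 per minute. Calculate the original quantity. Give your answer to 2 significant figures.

t½ = ln 2 / λ = 0.69315 / 0.0101 ≈ 68.628 minutes.
Number of half-lives elapsed: n = 160.8/68.628 ≈ 2.3431.
A₀ = A × 2^n = 13.67 × 2^2.3431 = 13.67 × 5.0737 ≈ 69.358 μg/mL.

69 μg/mL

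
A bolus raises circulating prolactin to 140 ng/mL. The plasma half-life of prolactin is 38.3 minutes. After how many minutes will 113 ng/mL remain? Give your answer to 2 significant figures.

12 minutes

Fraction remaining = 113/140 ≈ 0.80714.
n = log₂(140/113) = ln(1.2389)/ln 2 ≈ 0.3091 half-lives.
t = n × t½ = 0.3091 × 38.3 ≈ 11.839 minutes.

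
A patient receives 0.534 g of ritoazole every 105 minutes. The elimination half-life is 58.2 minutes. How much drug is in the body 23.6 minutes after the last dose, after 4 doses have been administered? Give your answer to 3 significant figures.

The 4 doses were given 338.6, 233.6, 128.6, 23.6 minutes ago.
Total = 0.534·(1/2)^(338.6/58.2) + 0.534·(1/2)^(233.6/58.2) + 0.534·(1/2)^(128.6/58.2) + 0.534·(1/2)^(23.6/58.2)
      = 0.0094665 + 0.033059 + 0.11545 + 0.40316 ≈ 0.56113 g.

0.561 g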